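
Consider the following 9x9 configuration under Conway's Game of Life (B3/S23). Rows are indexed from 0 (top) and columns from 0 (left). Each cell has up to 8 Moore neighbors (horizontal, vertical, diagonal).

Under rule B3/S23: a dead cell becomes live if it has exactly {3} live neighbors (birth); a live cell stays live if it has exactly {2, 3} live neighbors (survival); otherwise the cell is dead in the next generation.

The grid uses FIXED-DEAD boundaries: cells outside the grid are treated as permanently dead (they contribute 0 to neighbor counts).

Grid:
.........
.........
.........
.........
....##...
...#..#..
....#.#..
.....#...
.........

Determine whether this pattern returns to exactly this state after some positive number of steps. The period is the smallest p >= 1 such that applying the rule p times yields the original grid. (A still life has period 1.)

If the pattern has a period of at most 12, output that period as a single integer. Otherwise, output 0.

Simulating and comparing each generation to the original:
Gen 0 (original, given above): 7 live cells
Gen 1: 7 live cells, MATCHES original -> period = 1

Answer: 1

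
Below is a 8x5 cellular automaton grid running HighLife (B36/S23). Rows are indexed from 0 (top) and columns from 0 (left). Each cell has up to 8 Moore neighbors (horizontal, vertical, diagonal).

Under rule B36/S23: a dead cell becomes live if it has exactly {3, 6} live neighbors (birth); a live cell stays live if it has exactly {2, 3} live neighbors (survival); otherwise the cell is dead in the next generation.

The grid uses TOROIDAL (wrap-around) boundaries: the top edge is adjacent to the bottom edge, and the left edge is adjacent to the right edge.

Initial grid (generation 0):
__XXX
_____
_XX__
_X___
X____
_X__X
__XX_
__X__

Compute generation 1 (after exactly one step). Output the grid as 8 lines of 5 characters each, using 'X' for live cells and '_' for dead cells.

Simulating step by step:
Generation 0 (given above): 12 live cells
Generation 1: 21 live cells
(generation 1 grid is the final answer)

Answer: __XX_
_X___
_XX__
XXX__
XX___
XXXXX
_XXX_
_X_XX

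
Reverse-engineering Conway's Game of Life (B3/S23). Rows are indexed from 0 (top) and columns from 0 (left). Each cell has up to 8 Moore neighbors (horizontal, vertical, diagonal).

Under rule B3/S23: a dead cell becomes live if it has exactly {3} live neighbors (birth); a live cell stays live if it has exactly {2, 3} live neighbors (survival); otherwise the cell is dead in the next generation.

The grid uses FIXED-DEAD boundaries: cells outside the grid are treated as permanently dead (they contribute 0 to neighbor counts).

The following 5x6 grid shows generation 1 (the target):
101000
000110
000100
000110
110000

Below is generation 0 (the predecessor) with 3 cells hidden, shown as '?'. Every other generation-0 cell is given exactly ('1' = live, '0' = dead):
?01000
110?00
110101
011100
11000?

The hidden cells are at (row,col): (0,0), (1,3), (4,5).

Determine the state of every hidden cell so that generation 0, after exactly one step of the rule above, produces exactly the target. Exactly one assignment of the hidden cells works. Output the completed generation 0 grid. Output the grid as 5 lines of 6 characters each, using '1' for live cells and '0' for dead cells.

Answer: 101000
110100
110101
011100
110000

Derivation:
Hidden generation-0 cells (in order): (0,0), (1,3), (4,5).
A hidden cell only influences target cells in its own 3x3 neighborhood. Try each of the 2^3 = 8 assignments, step the completed generation 0 forward once under B3/S23, and compare with the target:
  (0,0)=0 (1,3)=0 (4,5)=0 -> step gives (0,0)='0' but target has '1' -> reject
  (0,0)=0 (1,3)=0 (4,5)=1 -> step gives (0,0)='0' but target has '1' -> reject
  (0,0)=0 (1,3)=1 (4,5)=0 -> step gives (0,0)='0' but target has '1' -> reject
  (0,0)=0 (1,3)=1 (4,5)=1 -> step gives (0,0)='0' but target has '1' -> reject
  (0,0)=1 (1,3)=0 (4,5)=0 -> step gives (0,2)='0' but target has '1' -> reject
  (0,0)=1 (1,3)=0 (4,5)=1 -> step gives (0,2)='0' but target has '1' -> reject
  (0,0)=1 (1,3)=1 (4,5)=0 -> step reproduces the target at every cell -> ACCEPT
  (0,0)=1 (1,3)=1 (4,5)=1 -> step gives (3,4)='0' but target has '1' -> reject
Unique solution: (0,0)=live, (1,3)=live, (4,5)=dead.
Check: live-neighbor counts of every cell in the completed generation 0:
242210
455231
457340
555231
234210
Applying B3/S23 to generation 0 with these counts gives:
101000
000110
000100
000110
110000
which matches the target exactly.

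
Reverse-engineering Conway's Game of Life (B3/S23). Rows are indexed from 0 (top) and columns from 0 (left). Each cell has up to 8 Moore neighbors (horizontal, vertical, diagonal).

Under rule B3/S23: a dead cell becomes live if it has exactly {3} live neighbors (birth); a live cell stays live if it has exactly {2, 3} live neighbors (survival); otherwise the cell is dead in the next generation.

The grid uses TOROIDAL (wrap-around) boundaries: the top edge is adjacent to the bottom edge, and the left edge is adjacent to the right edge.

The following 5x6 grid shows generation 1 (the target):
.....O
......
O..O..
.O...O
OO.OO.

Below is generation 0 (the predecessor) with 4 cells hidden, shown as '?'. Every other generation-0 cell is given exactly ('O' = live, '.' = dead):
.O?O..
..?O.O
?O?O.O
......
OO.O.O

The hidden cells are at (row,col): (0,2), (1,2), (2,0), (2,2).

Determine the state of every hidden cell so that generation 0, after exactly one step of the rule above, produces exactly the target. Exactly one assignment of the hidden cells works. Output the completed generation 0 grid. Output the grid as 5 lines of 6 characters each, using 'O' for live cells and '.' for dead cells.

Answer: .OOO..
..OO.O
.O.O.O
......
OO.O.O

Derivation:
Hidden generation-0 cells (in order): (0,2), (1,2), (2,0), (2,2).
A hidden cell only influences target cells in its own 3x3 neighborhood. Try each of the 2^4 = 16 assignments, step the completed generation 0 forward once under B3/S23, and compare with the target:
  (0,2)=. (1,2)=. (2,0)=. (2,2)=. -> step gives (0,1)='O' but target has '.' -> reject
  (0,2)=. (1,2)=. (2,0)=. (2,2)=O -> step gives (0,1)='O' but target has '.' -> reject
  (0,2)=. (1,2)=. (2,0)=O (2,2)=. -> step gives (0,1)='O' but target has '.' -> reject
  (0,2)=. (1,2)=. (2,0)=O (2,2)=O -> step gives (0,1)='O' but target has '.' -> reject
  (0,2)=. (1,2)=O (2,0)=. (2,2)=. -> step gives (0,1)='O' but target has '.' -> reject
  (0,2)=. (1,2)=O (2,0)=. (2,2)=O -> step gives (0,1)='O' but target has '.' -> reject
  (0,2)=. (1,2)=O (2,0)=O (2,2)=. -> step gives (0,1)='O' but target has '.' -> reject
  (0,2)=. (1,2)=O (2,0)=O (2,2)=O -> step gives (0,1)='O' but target has '.' -> reject
  (0,2)=O (1,2)=. (2,0)=. (2,2)=. -> step gives (0,1)='O' but target has '.' -> reject
  (0,2)=O (1,2)=. (2,0)=. (2,2)=O -> step gives (0,1)='O' but target has '.' -> reject
  (0,2)=O (1,2)=. (2,0)=O (2,2)=. -> step gives (0,1)='O' but target has '.' -> reject
  (0,2)=O (1,2)=. (2,0)=O (2,2)=O -> step gives (0,1)='O' but target has '.' -> reject
  (0,2)=O (1,2)=O (2,0)=. (2,2)=. -> step reproduces the target at every cell -> ACCEPT
  (0,2)=O (1,2)=O (2,0)=. (2,2)=O -> step gives (2,1)='O' but target has '.' -> reject
  (0,2)=O (1,2)=O (2,0)=O (2,2)=. -> step gives (1,5)='O' but target has '.' -> reject
  (0,2)=O (1,2)=O (2,0)=O (2,2)=O -> step gives (1,5)='O' but target has '.' -> reject
Unique solution: (0,2)=live, (1,2)=live, (2,0)=dead, (2,2)=dead.
Check: live-neighbor counts of every cell in the completed generation 0:
546453
446451
314241
534243
335231
Applying B3/S23 to generation 0 with these counts gives:
.....O
......
O..O..
.O...O
OO.OO.
which matches the target exactly.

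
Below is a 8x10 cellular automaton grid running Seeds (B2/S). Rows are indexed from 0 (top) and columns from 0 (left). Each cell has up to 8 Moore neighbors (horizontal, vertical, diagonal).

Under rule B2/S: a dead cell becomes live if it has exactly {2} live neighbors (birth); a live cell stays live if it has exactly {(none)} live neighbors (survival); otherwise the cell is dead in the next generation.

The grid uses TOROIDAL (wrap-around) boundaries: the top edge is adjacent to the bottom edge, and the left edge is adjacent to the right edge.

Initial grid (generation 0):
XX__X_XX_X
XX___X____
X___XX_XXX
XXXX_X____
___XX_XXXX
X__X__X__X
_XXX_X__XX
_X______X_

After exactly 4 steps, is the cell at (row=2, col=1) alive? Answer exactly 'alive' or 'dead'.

Answer: alive

Derivation:
Simulating step by step:
Generation 0 (given above): 38 live cells
Generation 1: 3 live cells
__________
__XX______
__________
__________
__________
__________
______X___
__________
Generation 2: 4 live cells
__XX______
__________
__XX______
__________
__________
__________
__________
__________
Generation 3: 6 live cells
__________
_X__X_____
__________
__XX______
__________
__________
__________
__XX______
Generation 4: 8 live cells
_X__X_____
__________
_X__X_____
__________
__XX______
__________
__XX______
__________

Cell (2,1) at generation 4: 1 -> alive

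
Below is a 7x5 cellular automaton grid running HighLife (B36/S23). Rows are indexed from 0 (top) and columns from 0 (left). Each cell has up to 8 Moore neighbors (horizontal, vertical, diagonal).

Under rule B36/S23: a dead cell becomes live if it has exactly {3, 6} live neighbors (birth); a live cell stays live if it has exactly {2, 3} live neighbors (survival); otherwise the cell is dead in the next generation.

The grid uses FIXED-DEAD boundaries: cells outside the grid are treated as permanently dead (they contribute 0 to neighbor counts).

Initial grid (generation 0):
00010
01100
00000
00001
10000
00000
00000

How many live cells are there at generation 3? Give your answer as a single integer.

Simulating step by step:
Generation 0 (given above): 5 live cells
Generation 1: 2 live cells
00100
00100
00000
00000
00000
00000
00000
Generation 2: 0 live cells
00000
00000
00000
00000
00000
00000
00000
Generation 3: 0 live cells
00000
00000
00000
00000
00000
00000
00000
Population at generation 3: 0

Answer: 0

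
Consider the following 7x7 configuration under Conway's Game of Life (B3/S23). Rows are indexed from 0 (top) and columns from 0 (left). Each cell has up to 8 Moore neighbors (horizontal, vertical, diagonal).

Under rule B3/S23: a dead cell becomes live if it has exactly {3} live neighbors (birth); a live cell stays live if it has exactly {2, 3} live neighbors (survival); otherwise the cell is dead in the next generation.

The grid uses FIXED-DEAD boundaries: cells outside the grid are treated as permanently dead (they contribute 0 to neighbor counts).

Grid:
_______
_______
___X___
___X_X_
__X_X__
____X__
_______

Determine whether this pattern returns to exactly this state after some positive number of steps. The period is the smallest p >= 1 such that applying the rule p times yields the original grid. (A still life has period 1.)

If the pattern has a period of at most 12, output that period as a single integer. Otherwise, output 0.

Answer: 2

Derivation:
Simulating and comparing each generation to the original:
Gen 0 (original, given above): 6 live cells
Gen 1: 6 live cells, differs from original
Gen 2: 6 live cells, MATCHES original -> period = 2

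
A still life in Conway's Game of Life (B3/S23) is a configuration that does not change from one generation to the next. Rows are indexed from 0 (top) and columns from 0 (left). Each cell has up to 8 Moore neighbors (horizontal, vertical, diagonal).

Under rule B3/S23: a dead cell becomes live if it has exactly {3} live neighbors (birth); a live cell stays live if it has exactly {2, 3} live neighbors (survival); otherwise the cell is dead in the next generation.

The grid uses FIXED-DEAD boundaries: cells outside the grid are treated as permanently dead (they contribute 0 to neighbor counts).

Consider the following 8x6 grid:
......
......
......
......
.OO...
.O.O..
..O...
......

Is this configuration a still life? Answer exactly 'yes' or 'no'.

Answer: yes

Derivation:
Compute generation 1 and compare to generation 0 (given above):
Generation 1:
......
......
......
......
.OO...
.O.O..
..O...
......
The grids are IDENTICAL -> still life.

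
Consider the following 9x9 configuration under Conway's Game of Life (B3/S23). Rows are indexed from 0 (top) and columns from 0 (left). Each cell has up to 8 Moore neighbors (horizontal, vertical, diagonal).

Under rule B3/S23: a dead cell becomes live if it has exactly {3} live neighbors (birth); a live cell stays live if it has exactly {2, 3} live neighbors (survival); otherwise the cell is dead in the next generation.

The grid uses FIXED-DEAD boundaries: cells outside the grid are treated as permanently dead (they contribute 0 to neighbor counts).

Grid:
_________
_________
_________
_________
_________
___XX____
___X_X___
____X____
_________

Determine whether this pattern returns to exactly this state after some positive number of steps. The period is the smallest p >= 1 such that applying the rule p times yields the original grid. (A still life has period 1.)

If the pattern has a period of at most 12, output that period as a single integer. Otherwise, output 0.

Simulating and comparing each generation to the original:
Gen 0 (original, given above): 5 live cells
Gen 1: 5 live cells, MATCHES original -> period = 1

Answer: 1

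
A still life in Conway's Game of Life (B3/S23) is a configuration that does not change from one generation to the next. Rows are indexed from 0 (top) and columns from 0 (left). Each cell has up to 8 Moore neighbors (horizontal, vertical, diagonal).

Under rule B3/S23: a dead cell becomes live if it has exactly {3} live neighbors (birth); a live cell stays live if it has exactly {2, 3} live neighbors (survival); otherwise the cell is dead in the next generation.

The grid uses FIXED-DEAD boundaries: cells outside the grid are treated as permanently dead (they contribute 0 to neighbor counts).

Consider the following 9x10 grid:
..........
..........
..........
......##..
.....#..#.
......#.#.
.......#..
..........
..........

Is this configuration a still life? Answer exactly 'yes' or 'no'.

Answer: yes

Derivation:
Compute generation 1 and compare to generation 0 (given above):
Generation 1:
..........
..........
..........
......##..
.....#..#.
......#.#.
.......#..
..........
..........
The grids are IDENTICAL -> still life.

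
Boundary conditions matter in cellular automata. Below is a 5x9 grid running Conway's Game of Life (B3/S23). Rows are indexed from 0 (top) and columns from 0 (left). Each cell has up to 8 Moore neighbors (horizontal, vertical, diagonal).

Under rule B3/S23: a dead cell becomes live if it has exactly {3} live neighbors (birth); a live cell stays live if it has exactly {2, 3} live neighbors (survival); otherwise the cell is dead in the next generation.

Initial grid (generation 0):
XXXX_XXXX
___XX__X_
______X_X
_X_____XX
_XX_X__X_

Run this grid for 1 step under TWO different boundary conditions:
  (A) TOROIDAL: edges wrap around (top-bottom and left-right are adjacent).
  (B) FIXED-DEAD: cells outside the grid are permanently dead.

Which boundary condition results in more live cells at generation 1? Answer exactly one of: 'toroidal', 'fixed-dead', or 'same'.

Answer: fixed-dead

Derivation:
Under TOROIDAL boundary, generation 1:
X____X___
_X_XX____
X_____X_X
_XX___X_X
____XX___
Population = 14

Under FIXED-DEAD boundary, generation 1:
_XXX_XXXX
_X_XX____
______X_X
_XX___X_X
_XX____XX
Population = 20

Comparison: toroidal=14, fixed-dead=20 -> fixed-dead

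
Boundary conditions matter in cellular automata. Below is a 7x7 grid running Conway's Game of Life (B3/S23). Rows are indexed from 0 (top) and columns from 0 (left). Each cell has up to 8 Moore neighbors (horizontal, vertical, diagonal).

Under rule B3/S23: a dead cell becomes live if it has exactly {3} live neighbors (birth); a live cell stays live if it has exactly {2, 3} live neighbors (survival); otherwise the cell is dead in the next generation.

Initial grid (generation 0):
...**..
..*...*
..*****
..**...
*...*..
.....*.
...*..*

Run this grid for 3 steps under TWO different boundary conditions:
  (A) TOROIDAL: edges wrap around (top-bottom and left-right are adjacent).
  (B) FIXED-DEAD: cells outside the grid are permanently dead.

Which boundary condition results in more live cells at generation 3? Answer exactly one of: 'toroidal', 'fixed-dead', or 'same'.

Answer: toroidal

Derivation:
Under TOROIDAL boundary, generation 3:
..**.**
...*...
...*.**
....*.*
..**..*
***..**
.....**
Population = 20

Under FIXED-DEAD boundary, generation 3:
...*...
..***.*
.*...**
.*....*
.*...*.
..*..*.
....*..
Population = 15

Comparison: toroidal=20, fixed-dead=15 -> toroidal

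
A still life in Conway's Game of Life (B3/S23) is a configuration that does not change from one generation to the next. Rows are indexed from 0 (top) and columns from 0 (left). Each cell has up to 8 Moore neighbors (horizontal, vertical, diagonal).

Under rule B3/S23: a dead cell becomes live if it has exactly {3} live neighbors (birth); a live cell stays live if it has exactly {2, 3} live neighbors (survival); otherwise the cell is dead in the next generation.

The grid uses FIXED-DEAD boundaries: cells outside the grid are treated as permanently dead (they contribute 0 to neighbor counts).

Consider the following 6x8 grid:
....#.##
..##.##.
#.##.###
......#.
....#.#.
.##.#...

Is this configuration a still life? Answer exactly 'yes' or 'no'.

Compute generation 1 and compare to generation 0 (given above):
Generation 1:
...##.##
.##.....
.###...#
...##...
...#....
...#.#..
Cell (0,3) differs: gen0=0 vs gen1=1 -> NOT a still life.

Answer: no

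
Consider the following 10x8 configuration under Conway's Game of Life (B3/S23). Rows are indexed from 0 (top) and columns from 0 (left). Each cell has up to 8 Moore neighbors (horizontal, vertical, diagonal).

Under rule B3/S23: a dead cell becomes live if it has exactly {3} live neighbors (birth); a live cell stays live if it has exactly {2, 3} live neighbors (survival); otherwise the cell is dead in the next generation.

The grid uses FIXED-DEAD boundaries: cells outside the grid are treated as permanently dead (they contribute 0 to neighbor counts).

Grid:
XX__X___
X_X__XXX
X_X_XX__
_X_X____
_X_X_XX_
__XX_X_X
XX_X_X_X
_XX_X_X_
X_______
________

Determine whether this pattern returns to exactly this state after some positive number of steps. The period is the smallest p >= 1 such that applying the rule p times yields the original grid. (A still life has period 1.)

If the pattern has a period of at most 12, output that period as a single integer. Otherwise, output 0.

Answer: 0

Derivation:
Simulating and comparing each generation to the original:
Gen 0 (original, given above): 32 live cells
Gen 1: 32 live cells, differs from original
Gen 2: 39 live cells, differs from original
Gen 3: 30 live cells, differs from original
Gen 4: 30 live cells, differs from original
Gen 5: 24 live cells, differs from original
Gen 6: 22 live cells, differs from original
Gen 7: 17 live cells, differs from original
Gen 8: 22 live cells, differs from original
Gen 9: 16 live cells, differs from original
Gen 10: 17 live cells, differs from original
Gen 11: 13 live cells, differs from original
Gen 12: 16 live cells, differs from original
No period found within 12 steps.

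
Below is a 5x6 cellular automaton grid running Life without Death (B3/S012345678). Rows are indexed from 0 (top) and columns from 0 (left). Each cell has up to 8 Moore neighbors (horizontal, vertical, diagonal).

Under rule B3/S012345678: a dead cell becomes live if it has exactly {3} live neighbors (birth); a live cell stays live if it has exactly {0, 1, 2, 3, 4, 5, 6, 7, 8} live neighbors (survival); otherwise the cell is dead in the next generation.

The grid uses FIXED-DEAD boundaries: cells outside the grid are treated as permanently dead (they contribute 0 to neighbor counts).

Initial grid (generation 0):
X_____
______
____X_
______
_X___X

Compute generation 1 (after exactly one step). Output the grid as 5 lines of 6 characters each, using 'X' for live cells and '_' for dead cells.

Simulating step by step:
Generation 0 (given above): 4 live cells
Generation 1: 4 live cells
(generation 1 grid is the final answer)

Answer: X_____
______
____X_
______
_X___X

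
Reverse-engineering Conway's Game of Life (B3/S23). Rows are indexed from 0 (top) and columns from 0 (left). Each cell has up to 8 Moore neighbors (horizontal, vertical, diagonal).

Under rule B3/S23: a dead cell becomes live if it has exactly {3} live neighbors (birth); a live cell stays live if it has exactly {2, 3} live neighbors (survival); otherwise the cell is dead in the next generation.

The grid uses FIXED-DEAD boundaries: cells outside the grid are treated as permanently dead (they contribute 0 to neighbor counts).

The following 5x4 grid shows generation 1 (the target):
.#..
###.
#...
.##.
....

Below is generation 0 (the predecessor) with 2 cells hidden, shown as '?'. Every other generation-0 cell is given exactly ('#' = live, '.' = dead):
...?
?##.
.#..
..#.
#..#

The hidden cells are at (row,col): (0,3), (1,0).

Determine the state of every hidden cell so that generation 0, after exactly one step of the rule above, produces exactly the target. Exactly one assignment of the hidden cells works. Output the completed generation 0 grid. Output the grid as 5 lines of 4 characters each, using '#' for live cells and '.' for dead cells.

Answer: ....
###.
.#..
..#.
#..#

Derivation:
Hidden generation-0 cells (in order): (0,3), (1,0).
A hidden cell only influences target cells in its own 3x3 neighborhood. Try each of the 2^2 = 4 assignments, step the completed generation 0 forward once under B3/S23, and compare with the target:
  (0,3)=. (1,0)=. -> step gives (0,1)='.' but target has '#' -> reject
  (0,3)=. (1,0)=# -> step reproduces the target at every cell -> ACCEPT
  (0,3)=# (1,0)=. -> step gives (0,1)='.' but target has '#' -> reject
  (0,3)=# (1,0)=# -> step gives (0,2)='#' but target has '.' -> reject
Unique solution: (0,3)=dead, (1,0)=live.
Check: live-neighbor counts of every cell in the completed generation 0:
2321
2321
3442
2322
0221
Applying B3/S23 to generation 0 with these counts gives:
.#..
###.
#...
.##.
....
which matches the target exactly.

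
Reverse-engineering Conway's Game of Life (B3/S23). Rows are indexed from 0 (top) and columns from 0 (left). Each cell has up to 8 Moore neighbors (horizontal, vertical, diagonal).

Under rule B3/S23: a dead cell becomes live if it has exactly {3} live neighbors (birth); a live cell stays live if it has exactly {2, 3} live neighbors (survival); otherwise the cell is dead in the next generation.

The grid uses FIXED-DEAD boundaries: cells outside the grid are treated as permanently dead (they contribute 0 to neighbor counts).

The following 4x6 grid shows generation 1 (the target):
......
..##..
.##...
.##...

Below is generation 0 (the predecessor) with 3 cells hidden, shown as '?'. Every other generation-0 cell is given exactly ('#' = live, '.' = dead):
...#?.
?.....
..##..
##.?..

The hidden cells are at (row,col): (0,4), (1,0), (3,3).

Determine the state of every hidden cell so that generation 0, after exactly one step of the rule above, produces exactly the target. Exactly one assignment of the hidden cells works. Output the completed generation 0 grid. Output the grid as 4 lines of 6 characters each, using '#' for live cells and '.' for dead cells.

Answer: ...#..
......
..##..
##....

Derivation:
Hidden generation-0 cells (in order): (0,4), (1,0), (3,3).
A hidden cell only influences target cells in its own 3x3 neighborhood. Try each of the 2^3 = 8 assignments, step the completed generation 0 forward once under B3/S23, and compare with the target:
  (0,4)=. (1,0)=. (3,3)=. -> step reproduces the target at every cell -> ACCEPT
  (0,4)=. (1,0)=. (3,3)=# -> step gives (2,3)='#' but target has '.' -> reject
  (0,4)=. (1,0)=# (3,3)=. -> step gives (2,0)='#' but target has '.' -> reject
  (0,4)=. (1,0)=# (3,3)=# -> step gives (2,0)='#' but target has '.' -> reject
  (0,4)=# (1,0)=. (3,3)=. -> step gives (1,3)='.' but target has '#' -> reject
  (0,4)=# (1,0)=. (3,3)=# -> step gives (1,3)='.' but target has '#' -> reject
  (0,4)=# (1,0)=# (3,3)=. -> step gives (1,3)='.' but target has '#' -> reject
  (0,4)=# (1,0)=# (3,3)=# -> step gives (1,3)='.' but target has '#' -> reject
Unique solution: (0,4)=dead, (1,0)=dead, (3,3)=dead.
Check: live-neighbor counts of every cell in the completed generation 0:
001010
013320
232110
123210
Applying B3/S23 to generation 0 with these counts gives:
......
..##..
.##...
.##...
which matches the target exactly.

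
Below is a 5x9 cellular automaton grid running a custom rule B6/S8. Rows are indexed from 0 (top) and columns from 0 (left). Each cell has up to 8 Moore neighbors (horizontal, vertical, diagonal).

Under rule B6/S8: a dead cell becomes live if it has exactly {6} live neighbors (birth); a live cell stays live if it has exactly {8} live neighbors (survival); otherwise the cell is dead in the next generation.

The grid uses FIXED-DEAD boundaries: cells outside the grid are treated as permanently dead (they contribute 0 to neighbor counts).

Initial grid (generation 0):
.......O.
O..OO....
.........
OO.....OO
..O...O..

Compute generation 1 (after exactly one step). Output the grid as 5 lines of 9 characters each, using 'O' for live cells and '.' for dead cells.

Answer: .........
.........
.........
.........
.........

Derivation:
Simulating step by step:
Generation 0 (given above): 10 live cells
Generation 1: 0 live cells
(generation 1 grid is the final answer)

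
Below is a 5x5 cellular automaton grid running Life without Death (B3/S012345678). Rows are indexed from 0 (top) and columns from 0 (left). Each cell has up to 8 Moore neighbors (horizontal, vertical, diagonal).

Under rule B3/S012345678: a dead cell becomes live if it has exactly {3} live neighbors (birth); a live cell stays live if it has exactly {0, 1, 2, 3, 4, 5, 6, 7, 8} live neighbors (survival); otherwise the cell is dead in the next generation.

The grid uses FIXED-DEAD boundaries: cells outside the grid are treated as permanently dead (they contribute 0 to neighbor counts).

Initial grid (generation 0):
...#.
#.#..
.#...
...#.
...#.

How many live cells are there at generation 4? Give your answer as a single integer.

Simulating step by step:
Generation 0 (given above): 6 live cells
Generation 1: 9 live cells
...#.
###..
.##..
..##.
...#.
Generation 2: 15 live cells
.###.
####.
###..
.###.
..##.
Generation 3: 18 live cells
####.
####.
###..
####.
.###.
Generation 4: 19 live cells
####.
####.
###..
####.
####.
Population at generation 4: 19

Answer: 19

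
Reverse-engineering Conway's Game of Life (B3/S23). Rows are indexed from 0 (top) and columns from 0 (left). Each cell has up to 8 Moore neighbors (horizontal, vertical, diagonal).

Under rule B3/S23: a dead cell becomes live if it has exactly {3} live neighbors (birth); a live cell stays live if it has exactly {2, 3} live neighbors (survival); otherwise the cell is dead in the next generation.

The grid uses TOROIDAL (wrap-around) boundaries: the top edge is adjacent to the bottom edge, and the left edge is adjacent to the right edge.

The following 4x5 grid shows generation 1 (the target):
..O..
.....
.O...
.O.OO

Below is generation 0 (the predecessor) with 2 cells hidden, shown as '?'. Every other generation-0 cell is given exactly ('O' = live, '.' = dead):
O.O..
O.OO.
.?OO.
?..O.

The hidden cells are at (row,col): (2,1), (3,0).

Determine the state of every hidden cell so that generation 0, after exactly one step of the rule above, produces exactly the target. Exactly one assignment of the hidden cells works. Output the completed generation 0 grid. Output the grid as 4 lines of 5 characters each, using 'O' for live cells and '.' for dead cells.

Answer: O.O..
O.OO.
..OO.
...O.

Derivation:
Hidden generation-0 cells (in order): (2,1), (3,0).
A hidden cell only influences target cells in its own 3x3 neighborhood. Try each of the 2^2 = 4 assignments, step the completed generation 0 forward once under B3/S23, and compare with the target:
  (2,1)=. (3,0)=. -> step reproduces the target at every cell -> ACCEPT
  (2,1)=. (3,0)=O -> step gives (0,0)='O' but target has '.' -> reject
  (2,1)=O (3,0)=. -> step gives (1,0)='O' but target has '.' -> reject
  (2,1)=O (3,0)=O -> step gives (0,0)='O' but target has '.' -> reject
Unique solution: (2,1)=dead, (3,0)=dead.
Check: live-neighbor counts of every cell in the completed generation 0:
14344
15444
13444
13433
Applying B3/S23 to generation 0 with these counts gives:
..O..
.....
.O...
.O.OO
which matches the target exactly.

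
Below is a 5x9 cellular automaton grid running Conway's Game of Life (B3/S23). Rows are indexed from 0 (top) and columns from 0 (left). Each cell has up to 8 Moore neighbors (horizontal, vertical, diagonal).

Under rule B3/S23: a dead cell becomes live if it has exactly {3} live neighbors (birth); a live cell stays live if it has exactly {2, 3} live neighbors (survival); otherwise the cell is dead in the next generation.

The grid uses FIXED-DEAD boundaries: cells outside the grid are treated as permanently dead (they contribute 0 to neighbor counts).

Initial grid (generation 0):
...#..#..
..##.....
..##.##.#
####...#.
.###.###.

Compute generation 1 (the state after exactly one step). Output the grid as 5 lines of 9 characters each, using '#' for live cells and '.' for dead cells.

Answer: ..##.....
.....###.
......##.
#.......#
#..##.##.

Derivation:
Simulating step by step:
Generation 0 (given above): 20 live cells
Generation 1: 14 live cells
(generation 1 grid is the final answer)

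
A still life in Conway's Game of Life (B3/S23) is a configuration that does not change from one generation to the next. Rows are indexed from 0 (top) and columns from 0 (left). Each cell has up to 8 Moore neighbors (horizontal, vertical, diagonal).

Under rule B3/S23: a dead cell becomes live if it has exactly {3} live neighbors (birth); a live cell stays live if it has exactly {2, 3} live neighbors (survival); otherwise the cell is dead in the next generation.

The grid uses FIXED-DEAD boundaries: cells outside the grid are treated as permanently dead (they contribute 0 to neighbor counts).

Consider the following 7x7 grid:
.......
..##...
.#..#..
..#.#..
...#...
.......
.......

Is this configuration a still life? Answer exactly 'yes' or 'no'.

Compute generation 1 and compare to generation 0 (given above):
Generation 1:
.......
..##...
.#..#..
..#.#..
...#...
.......
.......
The grids are IDENTICAL -> still life.

Answer: yes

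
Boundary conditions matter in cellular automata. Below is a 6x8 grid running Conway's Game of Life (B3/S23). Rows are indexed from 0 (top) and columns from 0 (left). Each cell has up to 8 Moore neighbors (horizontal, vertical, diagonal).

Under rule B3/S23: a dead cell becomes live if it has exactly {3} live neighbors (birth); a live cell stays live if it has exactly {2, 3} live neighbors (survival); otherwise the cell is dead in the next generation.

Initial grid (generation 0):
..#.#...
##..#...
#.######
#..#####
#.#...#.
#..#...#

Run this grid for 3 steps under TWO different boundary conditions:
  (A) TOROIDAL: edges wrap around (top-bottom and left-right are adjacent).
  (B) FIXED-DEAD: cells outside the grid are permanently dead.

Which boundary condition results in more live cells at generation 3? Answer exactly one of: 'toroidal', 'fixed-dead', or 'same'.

Answer: toroidal

Derivation:
Under TOROIDAL boundary, generation 3:
..##..#.
..#.....
........
..#.....
####....
#......#
Population = 11

Under FIXED-DEAD boundary, generation 3:
........
.#......
#.......
##......
##......
........
Population = 6

Comparison: toroidal=11, fixed-dead=6 -> toroidal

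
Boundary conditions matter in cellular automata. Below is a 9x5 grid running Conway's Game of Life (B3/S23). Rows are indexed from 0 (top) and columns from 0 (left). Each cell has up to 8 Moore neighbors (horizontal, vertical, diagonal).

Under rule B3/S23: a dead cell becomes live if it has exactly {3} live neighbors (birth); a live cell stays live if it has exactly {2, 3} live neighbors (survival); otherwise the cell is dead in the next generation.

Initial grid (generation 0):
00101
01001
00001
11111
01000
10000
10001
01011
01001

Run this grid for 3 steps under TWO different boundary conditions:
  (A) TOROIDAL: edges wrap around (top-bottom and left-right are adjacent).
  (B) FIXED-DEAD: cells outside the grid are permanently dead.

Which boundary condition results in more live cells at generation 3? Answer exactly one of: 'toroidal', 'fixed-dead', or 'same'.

Under TOROIDAL boundary, generation 3:
01101
00000
10100
11101
01000
10111
01000
10111
01001
Population = 21

Under FIXED-DEAD boundary, generation 3:
00000
00011
10101
10101
00000
00100
11011
00000
00000
Population = 13

Comparison: toroidal=21, fixed-dead=13 -> toroidal

Answer: toroidal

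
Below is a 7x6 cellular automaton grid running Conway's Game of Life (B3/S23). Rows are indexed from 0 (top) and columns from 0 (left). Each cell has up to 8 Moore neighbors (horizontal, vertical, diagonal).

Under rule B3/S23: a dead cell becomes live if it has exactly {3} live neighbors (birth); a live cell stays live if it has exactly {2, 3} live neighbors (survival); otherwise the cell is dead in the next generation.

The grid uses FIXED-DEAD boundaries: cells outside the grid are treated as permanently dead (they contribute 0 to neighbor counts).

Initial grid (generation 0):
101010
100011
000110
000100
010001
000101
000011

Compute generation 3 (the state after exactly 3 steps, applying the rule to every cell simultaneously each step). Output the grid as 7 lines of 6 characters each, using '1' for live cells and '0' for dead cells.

Answer: 000111
001101
000000
000010
001001
000001
000011

Derivation:
Simulating step by step:
Generation 0 (given above): 15 live cells
Generation 1: 14 live cells
010111
010001
000101
001100
001000
000001
000011
Generation 2: 15 live cells
001011
000101
000100
001110
001100
000011
000011
Generation 3: 12 live cells
(generation 3 grid is the final answer)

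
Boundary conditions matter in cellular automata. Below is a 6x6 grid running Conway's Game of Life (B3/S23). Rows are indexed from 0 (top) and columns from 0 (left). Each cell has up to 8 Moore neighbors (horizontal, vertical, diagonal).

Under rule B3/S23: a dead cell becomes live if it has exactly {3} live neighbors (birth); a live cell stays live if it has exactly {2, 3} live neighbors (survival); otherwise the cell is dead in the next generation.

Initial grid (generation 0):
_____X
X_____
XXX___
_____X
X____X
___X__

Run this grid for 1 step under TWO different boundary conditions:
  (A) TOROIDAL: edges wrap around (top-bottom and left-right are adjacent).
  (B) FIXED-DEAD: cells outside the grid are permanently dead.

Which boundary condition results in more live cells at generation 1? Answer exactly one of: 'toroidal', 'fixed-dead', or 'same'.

Under TOROIDAL boundary, generation 1:
______
X____X
XX___X
_____X
X___XX
X___XX
Population = 12

Under FIXED-DEAD boundary, generation 1:
______
X_____
XX____
X_____
____X_
______
Population = 5

Comparison: toroidal=12, fixed-dead=5 -> toroidal

Answer: toroidal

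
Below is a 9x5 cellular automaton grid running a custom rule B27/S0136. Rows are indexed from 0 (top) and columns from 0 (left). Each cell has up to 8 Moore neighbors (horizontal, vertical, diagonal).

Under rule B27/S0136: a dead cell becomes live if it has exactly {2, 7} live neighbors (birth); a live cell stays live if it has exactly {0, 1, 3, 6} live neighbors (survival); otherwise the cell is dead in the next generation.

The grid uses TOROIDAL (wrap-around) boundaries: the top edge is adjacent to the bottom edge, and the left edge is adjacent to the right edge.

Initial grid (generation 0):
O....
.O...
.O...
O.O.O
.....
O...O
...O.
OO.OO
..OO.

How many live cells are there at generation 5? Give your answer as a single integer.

Answer: 7

Derivation:
Simulating step by step:
Generation 0 (given above): 15 live cells
Generation 1: 15 live cells
O..OO
..O..
.O.OO
..OOO
.....
O..O.
...O.
.....
..OO.
Generation 2: 18 live cells
O...O
..O..
....O
.OO.O
OO...
O.OO.
..OO.
....O
OO.O.
Generation 3: 11 live cells
O...O
.OO..
....O
.O...
.....
...O.
O.O..
....O
..O..
Generation 4: 19 live cells
....O
..O..
...OO
OO...
..O..
.OOOO
OOO..
O.O.O
.OO..
Generation 5: 7 live cells
O...O
O.O..
.....
.....
.....
.....
.O...
.O...
.O...
Population at generation 5: 7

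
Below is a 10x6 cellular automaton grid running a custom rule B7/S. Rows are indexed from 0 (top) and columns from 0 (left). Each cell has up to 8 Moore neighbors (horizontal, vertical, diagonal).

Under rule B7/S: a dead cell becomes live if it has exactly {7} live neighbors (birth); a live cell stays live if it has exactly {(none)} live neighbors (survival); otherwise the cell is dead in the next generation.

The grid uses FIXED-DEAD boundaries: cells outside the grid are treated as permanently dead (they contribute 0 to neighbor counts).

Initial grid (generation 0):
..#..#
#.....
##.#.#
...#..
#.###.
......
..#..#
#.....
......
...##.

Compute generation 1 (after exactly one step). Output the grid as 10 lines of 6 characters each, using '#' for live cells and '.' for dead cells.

Answer: ......
......
......
......
......
......
......
......
......
......

Derivation:
Simulating step by step:
Generation 0 (given above): 17 live cells
Generation 1: 0 live cells
(generation 1 grid is the final answer)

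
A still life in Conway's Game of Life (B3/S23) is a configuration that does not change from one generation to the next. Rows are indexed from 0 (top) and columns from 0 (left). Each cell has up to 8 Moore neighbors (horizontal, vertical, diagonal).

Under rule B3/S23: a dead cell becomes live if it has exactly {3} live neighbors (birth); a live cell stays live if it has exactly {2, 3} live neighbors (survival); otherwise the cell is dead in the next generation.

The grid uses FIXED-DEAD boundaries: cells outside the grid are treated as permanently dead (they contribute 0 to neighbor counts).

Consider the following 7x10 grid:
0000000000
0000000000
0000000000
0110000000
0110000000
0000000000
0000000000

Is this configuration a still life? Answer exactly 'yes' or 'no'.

Answer: yes

Derivation:
Compute generation 1 and compare to generation 0 (given above):
Generation 1:
0000000000
0000000000
0000000000
0110000000
0110000000
0000000000
0000000000
The grids are IDENTICAL -> still life.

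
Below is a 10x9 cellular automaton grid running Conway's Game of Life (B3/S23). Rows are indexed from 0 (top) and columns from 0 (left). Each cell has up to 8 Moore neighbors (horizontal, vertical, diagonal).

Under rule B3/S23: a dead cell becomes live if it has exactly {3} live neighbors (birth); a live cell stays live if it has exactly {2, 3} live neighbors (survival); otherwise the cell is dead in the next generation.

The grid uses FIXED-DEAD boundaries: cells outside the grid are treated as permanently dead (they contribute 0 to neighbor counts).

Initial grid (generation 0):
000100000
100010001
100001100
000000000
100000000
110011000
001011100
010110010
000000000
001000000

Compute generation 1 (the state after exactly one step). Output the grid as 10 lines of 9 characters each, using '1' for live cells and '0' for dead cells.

Answer: 000000000
000011000
000001000
000000000
110000000
110110100
101000100
001110100
001100000
000000000

Derivation:
Simulating step by step:
Generation 0 (given above): 21 live cells
Generation 1: 19 live cells
(generation 1 grid is the final answer)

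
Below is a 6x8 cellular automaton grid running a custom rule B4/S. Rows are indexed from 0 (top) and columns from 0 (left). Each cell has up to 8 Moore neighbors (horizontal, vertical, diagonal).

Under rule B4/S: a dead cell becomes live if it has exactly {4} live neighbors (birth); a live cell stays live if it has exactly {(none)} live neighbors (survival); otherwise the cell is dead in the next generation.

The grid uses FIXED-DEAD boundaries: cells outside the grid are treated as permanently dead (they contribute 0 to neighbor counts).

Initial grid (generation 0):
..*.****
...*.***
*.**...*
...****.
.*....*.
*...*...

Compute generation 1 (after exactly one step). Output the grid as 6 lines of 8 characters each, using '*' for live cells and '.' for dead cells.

Answer: ........
..*.....
........
..*.....
....*...
........

Derivation:
Simulating step by step:
Generation 0 (given above): 21 live cells
Generation 1: 3 live cells
(generation 1 grid is the final answer)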